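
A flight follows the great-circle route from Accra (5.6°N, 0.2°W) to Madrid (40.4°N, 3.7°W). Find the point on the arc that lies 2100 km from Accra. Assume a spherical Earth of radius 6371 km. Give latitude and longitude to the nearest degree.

≈ 24°N, 2°W

From cos δ = sin φ₁ sin φ₂ + cos φ₁ cos φ₂ cos Δλ, the central angle is δ ≈ 0.610 rad (34.9°). The total great-circle distance is δ·R ≈ 0.610 × 6371 ≈ 3885 km, so the target fraction is f = 2100/3885 ≈ 0.540.
Interpolate at f ≈ 0.540 with slerp weights a = sin((1−f)δ)/sin δ ≈ 0.483, b = sin(fδ)/sin δ ≈ 0.565.
p = a·p₁ + b·p₂ ≈ (0.910, -0.029, 0.413); φ = arcsin(p_z) ≈ 24.42°, λ = atan2(p_y, p_x) ≈ -1.85°.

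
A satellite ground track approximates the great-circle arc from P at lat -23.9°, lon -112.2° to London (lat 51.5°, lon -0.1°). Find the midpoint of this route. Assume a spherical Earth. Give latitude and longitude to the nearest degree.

Convert each endpoint to a unit vector on the sphere (x = cos φ cos λ, y = cos φ sin λ, z = sin φ).
The central angle between the endpoints is δ = arccos(p₁·p₂) ≈ 2.131 rad (122.1°).
Interpolate at f = 1/2 with slerp weights a = sin((1−f)δ)/sin δ ≈ 1.033, b = sin(fδ)/sin δ ≈ 1.033.
p = a·p₁ + b·p₂ ≈ (0.286, -0.875, 0.390); φ = arcsin(p_z) ≈ 22.94°, λ = atan2(p_y, p_x) ≈ -71.90°.

≈ lat 23°, lon -72°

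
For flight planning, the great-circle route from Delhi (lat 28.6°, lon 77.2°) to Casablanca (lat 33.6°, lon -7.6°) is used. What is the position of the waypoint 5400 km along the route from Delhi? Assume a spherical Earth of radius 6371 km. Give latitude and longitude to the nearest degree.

Write both endpoints as unit vectors p₁, p₂ with components (cos φ cos λ, cos φ sin λ, sin φ).
The central angle between the endpoints is δ = arccos(p₁·p₂) ≈ 1.233 rad (70.7°). The total great-circle distance is δ·R ≈ 1.233 × 6371 ≈ 7857 km, so the target fraction is f = 5400/7857 ≈ 0.687.
Interpolate at f ≈ 0.687 with slerp weights a = sin((1−f)δ)/sin δ ≈ 0.399, b = sin(fδ)/sin δ ≈ 0.795.
p = a·p₁ + b·p₂ ≈ (0.734, 0.254, 0.631); φ = arcsin(p_z) ≈ 39.09°, λ = atan2(p_y, p_x) ≈ 19.09°.

≈ lat 39°, lon 19°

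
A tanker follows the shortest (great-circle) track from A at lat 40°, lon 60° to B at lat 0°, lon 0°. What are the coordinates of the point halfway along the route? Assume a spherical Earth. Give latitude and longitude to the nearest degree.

The haversine formula gives a central angle δ ≈ 1.178 rad (67.5°) between the endpoints.
Interpolate at f = 1/2 with slerp weights a = sin((1−f)δ)/sin δ ≈ 0.601, b = sin(fδ)/sin δ ≈ 0.601.
p = a·p₁ + b·p₂ ≈ (0.832, 0.399, 0.386); φ = arcsin(p_z) ≈ 22.74°, λ = atan2(p_y, p_x) ≈ 25.63°.

≈ lat 23°, lon 26°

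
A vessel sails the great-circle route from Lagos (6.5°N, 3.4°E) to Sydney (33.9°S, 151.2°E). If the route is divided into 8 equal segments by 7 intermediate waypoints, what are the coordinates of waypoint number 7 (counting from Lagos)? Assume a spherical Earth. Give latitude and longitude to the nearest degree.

≈ (43°S, 132°E)

The haversine formula gives a central angle δ ≈ 2.436 rad (139.6°) between the endpoints.
Interpolate at f = 7/8 with slerp weights a = sin((1−f)δ)/sin δ ≈ 0.462, b = sin(fδ)/sin δ ≈ 1.306.
p = a·p₁ + b·p₂ ≈ (-0.491, 0.549, -0.676); φ = arcsin(p_z) ≈ -42.52°, λ = atan2(p_y, p_x) ≈ 131.81°.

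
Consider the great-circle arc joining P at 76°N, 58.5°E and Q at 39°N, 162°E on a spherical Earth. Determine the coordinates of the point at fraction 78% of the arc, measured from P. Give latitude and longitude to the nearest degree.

≈ 51°N, 157°E

Convert each endpoint to a unit vector on the sphere (x = cos φ cos λ, y = cos φ sin λ, z = sin φ).
The central angle between the endpoints is δ = arccos(p₁·p₂) ≈ 0.968 rad (55.5°).
Interpolate at f = 0.78 with slerp weights a = sin((1−f)δ)/sin δ ≈ 0.257, b = sin(fδ)/sin δ ≈ 0.832.
p = a·p₁ + b·p₂ ≈ (-0.582, 0.253, 0.773); φ = arcsin(p_z) ≈ 50.58°, λ = atan2(p_y, p_x) ≈ 156.54°.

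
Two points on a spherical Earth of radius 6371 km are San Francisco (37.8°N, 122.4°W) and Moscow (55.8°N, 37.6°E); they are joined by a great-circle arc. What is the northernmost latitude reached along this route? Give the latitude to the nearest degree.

The great circle lies in the plane with unit normal n̂ = (p₁ × p₂)/|p₁ × p₂|.
Here n̂_z ≈ +0.153; the vertex latitude is φ_max = arccos|n̂_z| ≈ 81.2°.
Check via Clairaut: cos φ_max = |cos φ₁| · sin C = cos(37.8°)·sin(11.1°) ≈ 0.153, again giving ≈ 81.2°.

≈ 81°N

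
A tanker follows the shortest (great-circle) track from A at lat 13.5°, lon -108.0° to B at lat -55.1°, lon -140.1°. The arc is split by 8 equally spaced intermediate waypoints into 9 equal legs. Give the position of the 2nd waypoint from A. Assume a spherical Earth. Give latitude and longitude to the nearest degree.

Write both endpoints as unit vectors p₁, p₂ with components (cos φ cos λ, cos φ sin λ, sin φ).
The central angle between the endpoints is δ = arccos(p₁·p₂) ≈ 1.287 rad (73.8°).
Interpolate at f = 2/9 with slerp weights a = sin((1−f)δ)/sin δ ≈ 0.877, b = sin(fδ)/sin δ ≈ 0.294.
p = a·p₁ + b·p₂ ≈ (-0.393, -0.919, -0.036); φ = arcsin(p_z) ≈ -2.08°, λ = atan2(p_y, p_x) ≈ -113.13°.

≈ lat -2°, lon -113°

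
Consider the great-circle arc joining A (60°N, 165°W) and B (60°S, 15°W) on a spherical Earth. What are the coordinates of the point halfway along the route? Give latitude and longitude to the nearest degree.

≈ (0°N, 90°W)

From cos δ = sin φ₁ sin φ₂ + cos φ₁ cos φ₂ cos Δλ, the central angle is δ ≈ 2.882 rad (165.1°).
Interpolate at f = 1/2 with slerp weights a = sin((1−f)δ)/sin δ ≈ 3.864, b = sin(fδ)/sin δ ≈ 3.864.
p = a·p₁ + b·p₂ ≈ (0.000, -1.000, 0.000); φ = arcsin(p_z) ≈ 0.00°, λ = atan2(p_y, p_x) ≈ -90.00°.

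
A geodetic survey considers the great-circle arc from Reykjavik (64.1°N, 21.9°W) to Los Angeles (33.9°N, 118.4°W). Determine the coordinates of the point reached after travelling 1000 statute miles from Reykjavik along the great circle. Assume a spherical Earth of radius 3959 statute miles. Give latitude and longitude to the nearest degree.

From cos δ = sin φ₁ sin φ₂ + cos φ₁ cos φ₂ cos Δλ, the central angle is δ ≈ 1.092 rad (62.6°). The total great-circle distance is δ·R ≈ 1.092 × 3959 ≈ 4323 mi, so the target fraction is f = 1000/4323 ≈ 0.231.
Interpolate at f ≈ 0.231 with slerp weights a = sin((1−f)δ)/sin δ ≈ 0.839, b = sin(fδ)/sin δ ≈ 0.282.
p = a·p₁ + b·p₂ ≈ (0.229, -0.342, 0.911); φ = arcsin(p_z) ≈ 65.70°, λ = atan2(p_y, p_x) ≈ -56.24°.

≈ 66°N, 56°W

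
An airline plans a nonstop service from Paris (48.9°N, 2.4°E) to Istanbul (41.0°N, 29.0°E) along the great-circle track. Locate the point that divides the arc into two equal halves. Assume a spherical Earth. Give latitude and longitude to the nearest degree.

Write both endpoints as unit vectors p₁, p₂ with components (cos φ cos λ, cos φ sin λ, sin φ).
The central angle between the endpoints is δ = arccos(p₁·p₂) ≈ 0.354 rad (20.3°).
Interpolate at f = 1/2 with slerp weights a = sin((1−f)δ)/sin δ ≈ 0.508, b = sin(fδ)/sin δ ≈ 0.508.
p = a·p₁ + b·p₂ ≈ (0.669, 0.200, 0.716); φ = arcsin(p_z) ≈ 45.72°, λ = atan2(p_y, p_x) ≈ 16.63°.

≈ 46°N, 17°E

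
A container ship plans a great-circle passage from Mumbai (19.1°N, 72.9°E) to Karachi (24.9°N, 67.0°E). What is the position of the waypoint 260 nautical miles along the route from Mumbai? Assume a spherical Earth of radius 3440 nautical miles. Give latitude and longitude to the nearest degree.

Convert each endpoint to a unit vector on the sphere (x = cos φ cos λ, y = cos φ sin λ, z = sin φ).
The central angle between the endpoints is δ = arccos(p₁·p₂) ≈ 0.139 rad (8.0°). The total great-circle distance is δ·R ≈ 0.139 × 3440 ≈ 479 nmi, so the target fraction is f = 260/479 ≈ 0.543.
Interpolate at f ≈ 0.543 with slerp weights a = sin((1−f)δ)/sin δ ≈ 0.458, b = sin(fδ)/sin δ ≈ 0.545.
p = a·p₁ + b·p₂ ≈ (0.320, 0.868, 0.379); φ = arcsin(p_z) ≈ 22.28°, λ = atan2(p_y, p_x) ≈ 69.75°.

≈ 22°N, 70°E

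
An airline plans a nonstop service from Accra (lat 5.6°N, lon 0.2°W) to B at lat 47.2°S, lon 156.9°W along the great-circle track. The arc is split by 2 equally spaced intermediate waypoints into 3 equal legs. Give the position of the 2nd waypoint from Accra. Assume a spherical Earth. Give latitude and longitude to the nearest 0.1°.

Convert each endpoint to a unit vector on the sphere (x = cos φ cos λ, y = cos φ sin λ, z = sin φ).
The central angle between the endpoints is δ = arccos(p₁·p₂) ≈ 2.336 rad (133.8°).
Interpolate at f = 2/3 with slerp weights a = sin((1−f)δ)/sin δ ≈ 0.974, b = sin(fδ)/sin δ ≈ 1.386.
p = a·p₁ + b·p₂ ≈ (0.103, -0.373, -0.922); φ = arcsin(p_z) ≈ -67.24°, λ = atan2(p_y, p_x) ≈ -74.61°.

≈ lat 67.2°S, lon 74.6°W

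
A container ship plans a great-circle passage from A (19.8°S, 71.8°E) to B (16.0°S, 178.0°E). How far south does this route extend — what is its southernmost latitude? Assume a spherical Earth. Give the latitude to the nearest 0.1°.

≈ 28.4°S

The great circle lies in the plane with unit normal n̂ = (p₁ × p₂)/|p₁ × p₂|.
Here n̂_z ≈ +0.880; the vertex latitude is φ_max = arccos|n̂_z| ≈ 28.4°.
Check via Clairaut: cos φ_max = |cos φ₁| · sin C = cos(19.8°)·sin(110.8°) ≈ 0.880, again giving ≈ 28.4°.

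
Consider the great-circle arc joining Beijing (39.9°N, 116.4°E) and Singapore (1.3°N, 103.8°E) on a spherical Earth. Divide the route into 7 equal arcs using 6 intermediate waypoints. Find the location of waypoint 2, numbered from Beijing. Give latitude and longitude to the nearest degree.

Convert each endpoint to a unit vector on the sphere (x = cos φ cos λ, y = cos φ sin λ, z = sin φ).
The central angle between the endpoints is δ = arccos(p₁·p₂) ≈ 0.703 rad (40.3°).
Interpolate at f = 2/7 with slerp weights a = sin((1−f)δ)/sin δ ≈ 0.744, b = sin(fδ)/sin δ ≈ 0.309.
p = a·p₁ + b·p₂ ≈ (-0.328, 0.811, 0.485); φ = arcsin(p_z) ≈ 28.98°, λ = atan2(p_y, p_x) ≈ 111.99°.

≈ (29°N, 112°E)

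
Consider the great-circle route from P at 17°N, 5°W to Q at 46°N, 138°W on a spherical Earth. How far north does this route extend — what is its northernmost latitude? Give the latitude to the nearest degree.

The great circle lies in the plane with unit normal n̂ = (p₁ × p₂)/|p₁ × p₂|.
Here n̂_z ≈ -0.501; the vertex latitude is φ_max = arccos|n̂_z| ≈ 59.9°.
Check via Clairaut: cos φ_max = |cos φ₁| · sin C = cos(17.0°)·sin(31.6°) ≈ 0.501, again giving ≈ 59.9°.

≈ 60°N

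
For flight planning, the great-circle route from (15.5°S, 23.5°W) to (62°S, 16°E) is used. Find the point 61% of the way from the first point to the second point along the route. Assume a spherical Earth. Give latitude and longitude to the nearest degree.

≈ (45°S, 7°W)

Write both endpoints as unit vectors p₁, p₂ with components (cos φ cos λ, cos φ sin λ, sin φ).
The central angle between the endpoints is δ = arccos(p₁·p₂) ≈ 0.946 rad (54.2°).
Interpolate at f = 0.61 with slerp weights a = sin((1−f)δ)/sin δ ≈ 0.445, b = sin(fδ)/sin δ ≈ 0.673.
p = a·p₁ + b·p₂ ≈ (0.696, -0.084, -0.713); φ = arcsin(p_z) ≈ -45.46°, λ = atan2(p_y, p_x) ≈ -6.86°.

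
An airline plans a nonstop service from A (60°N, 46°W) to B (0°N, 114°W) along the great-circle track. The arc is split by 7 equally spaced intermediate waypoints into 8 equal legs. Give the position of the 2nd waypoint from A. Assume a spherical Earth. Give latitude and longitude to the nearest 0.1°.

≈ (49.4°N, 75.4°W)

From cos δ = sin φ₁ sin φ₂ + cos φ₁ cos φ₂ cos Δλ, the central angle is δ ≈ 1.382 rad (79.2°).
Interpolate at f = 2/8 with slerp weights a = sin((1−f)δ)/sin δ ≈ 0.876, b = sin(fδ)/sin δ ≈ 0.345.
p = a·p₁ + b·p₂ ≈ (0.164, -0.630, 0.759); φ = arcsin(p_z) ≈ 49.37°, λ = atan2(p_y, p_x) ≈ -75.41°.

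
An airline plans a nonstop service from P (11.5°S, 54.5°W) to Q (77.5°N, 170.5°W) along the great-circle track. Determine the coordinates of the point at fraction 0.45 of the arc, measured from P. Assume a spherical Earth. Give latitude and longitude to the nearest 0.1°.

Convert each endpoint to a unit vector on the sphere (x = cos φ cos λ, y = cos φ sin λ, z = sin φ).
The central angle between the endpoints is δ = arccos(p₁·p₂) ≈ 1.863 rad (106.7°).
Interpolate at f = 0.45 with slerp weights a = sin((1−f)δ)/sin δ ≈ 0.892, b = sin(fδ)/sin δ ≈ 0.776.
p = a·p₁ + b·p₂ ≈ (0.342, -0.739, 0.580); φ = arcsin(p_z) ≈ 35.45°, λ = atan2(p_y, p_x) ≈ -65.18°.

≈ (35.4°N, 65.2°W)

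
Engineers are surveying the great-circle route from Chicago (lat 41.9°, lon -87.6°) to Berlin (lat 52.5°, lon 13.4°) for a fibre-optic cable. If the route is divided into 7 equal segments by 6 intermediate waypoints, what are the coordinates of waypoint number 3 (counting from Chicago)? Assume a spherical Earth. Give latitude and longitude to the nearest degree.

Convert each endpoint to a unit vector on the sphere (x = cos φ cos λ, y = cos φ sin λ, z = sin φ).
The central angle between the endpoints is δ = arccos(p₁·p₂) ≈ 1.111 rad (63.7°).
Interpolate at f = 3/7 with slerp weights a = sin((1−f)δ)/sin δ ≈ 0.662, b = sin(fδ)/sin δ ≈ 0.512.
p = a·p₁ + b·p₂ ≈ (0.324, -0.420, 0.848); φ = arcsin(p_z) ≈ 57.98°, λ = atan2(p_y, p_x) ≈ -52.39°.

≈ lat 58°, lon -52°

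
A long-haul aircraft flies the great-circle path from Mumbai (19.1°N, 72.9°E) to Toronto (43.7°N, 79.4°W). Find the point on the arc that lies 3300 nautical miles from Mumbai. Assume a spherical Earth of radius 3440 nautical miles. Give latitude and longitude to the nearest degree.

≈ 65°N, 27°E

Convert each endpoint to a unit vector on the sphere (x = cos φ cos λ, y = cos φ sin λ, z = sin φ).
The central angle between the endpoints is δ = arccos(p₁·p₂) ≈ 1.959 rad (112.3°). The total great-circle distance is δ·R ≈ 1.959 × 3440 ≈ 6740 nmi, so the target fraction is f = 3300/6740 ≈ 0.490.
Interpolate at f ≈ 0.490 with slerp weights a = sin((1−f)δ)/sin δ ≈ 0.909, b = sin(fδ)/sin δ ≈ 0.885.
p = a·p₁ + b·p₂ ≈ (0.370, 0.192, 0.909); φ = arcsin(p_z) ≈ 65.33°, λ = atan2(p_y, p_x) ≈ 27.47°.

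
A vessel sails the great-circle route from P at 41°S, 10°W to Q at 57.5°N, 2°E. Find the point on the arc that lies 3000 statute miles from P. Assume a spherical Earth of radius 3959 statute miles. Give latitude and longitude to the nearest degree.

≈ 2°N, 6°W

Write both endpoints as unit vectors p₁, p₂ with components (cos φ cos λ, cos φ sin λ, sin φ).
The central angle between the endpoints is δ = arccos(p₁·p₂) ≈ 1.728 rad (99.0°). The total great-circle distance is δ·R ≈ 1.728 × 3959 ≈ 6842 mi, so the target fraction is f = 3000/6842 ≈ 0.438.
Interpolate at f ≈ 0.438 with slerp weights a = sin((1−f)δ)/sin δ ≈ 0.835, b = sin(fδ)/sin δ ≈ 0.696.
p = a·p₁ + b·p₂ ≈ (0.995, -0.096, 0.039); φ = arcsin(p_z) ≈ 2.23°, λ = atan2(p_y, p_x) ≈ -5.54°.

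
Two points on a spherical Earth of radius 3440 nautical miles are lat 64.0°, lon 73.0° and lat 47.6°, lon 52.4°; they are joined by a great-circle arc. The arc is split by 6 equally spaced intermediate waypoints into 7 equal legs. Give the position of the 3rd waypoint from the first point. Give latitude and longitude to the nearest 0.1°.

≈ lat 57.4°, lon 61.9°

The haversine formula gives a central angle δ ≈ 0.347 rad (19.9°) between the endpoints.
Interpolate at f = 3/7 with slerp weights a = sin((1−f)δ)/sin δ ≈ 0.579, b = sin(fδ)/sin δ ≈ 0.436.
p = a·p₁ + b·p₂ ≈ (0.253, 0.476, 0.842); φ = arcsin(p_z) ≈ 57.39°, λ = atan2(p_y, p_x) ≈ 61.94°.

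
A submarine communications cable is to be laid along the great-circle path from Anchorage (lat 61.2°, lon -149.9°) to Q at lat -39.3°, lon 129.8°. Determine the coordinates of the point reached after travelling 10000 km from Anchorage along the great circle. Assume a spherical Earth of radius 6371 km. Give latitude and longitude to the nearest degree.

≈ lat -13°, lon 146°

Write both endpoints as unit vectors p₁, p₂ with components (cos φ cos λ, cos φ sin λ, sin φ).
The central angle between the endpoints is δ = arccos(p₁·p₂) ≈ 2.085 rad (119.5°). The total great-circle distance is δ·R ≈ 2.085 × 6371 ≈ 13286 km, so the target fraction is f = 10000/13286 ≈ 0.753.
Interpolate at f ≈ 0.753 with slerp weights a = sin((1−f)δ)/sin δ ≈ 0.567, b = sin(fδ)/sin δ ≈ 1.149.
p = a·p₁ + b·p₂ ≈ (-0.805, 0.546, -0.231); φ = arcsin(p_z) ≈ -13.36°, λ = atan2(p_y, p_x) ≈ 145.86°.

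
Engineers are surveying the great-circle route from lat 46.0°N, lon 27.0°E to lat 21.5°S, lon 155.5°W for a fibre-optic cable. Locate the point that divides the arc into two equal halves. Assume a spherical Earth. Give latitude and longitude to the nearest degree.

The haversine formula gives a central angle δ ≈ 2.713 rad (155.4°) between the endpoints.
Interpolate at f = 1/2 with slerp weights a = sin((1−f)δ)/sin δ ≈ 2.349, b = sin(fδ)/sin δ ≈ 2.349.
p = a·p₁ + b·p₂ ≈ (-0.535, -0.165, 0.829); φ = arcsin(p_z) ≈ 55.96°, λ = atan2(p_y, p_x) ≈ -162.80°.

≈ lat 56°N, lon 163°W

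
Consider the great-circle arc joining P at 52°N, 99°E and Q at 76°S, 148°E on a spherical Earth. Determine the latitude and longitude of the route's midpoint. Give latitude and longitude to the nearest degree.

Convert each endpoint to a unit vector on the sphere (x = cos φ cos λ, y = cos φ sin λ, z = sin φ).
The central angle between the endpoints is δ = arccos(p₁·p₂) ≈ 2.301 rad (131.8°).
Interpolate at f = 1/2 with slerp weights a = sin((1−f)δ)/sin δ ≈ 1.225, b = sin(fδ)/sin δ ≈ 1.225.
p = a·p₁ + b·p₂ ≈ (-0.369, 0.902, -0.223); φ = arcsin(p_z) ≈ -12.90°, λ = atan2(p_y, p_x) ≈ 112.27°.

≈ 13°S, 112°E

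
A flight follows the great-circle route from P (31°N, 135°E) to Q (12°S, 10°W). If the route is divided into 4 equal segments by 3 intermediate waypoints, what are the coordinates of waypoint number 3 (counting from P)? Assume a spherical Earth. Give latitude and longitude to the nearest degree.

Convert each endpoint to a unit vector on the sphere (x = cos φ cos λ, y = cos φ sin λ, z = sin φ).
The central angle between the endpoints is δ = arccos(p₁·p₂) ≈ 2.488 rad (142.6°).
Interpolate at f = 3/4 with slerp weights a = sin((1−f)δ)/sin δ ≈ 0.958, b = sin(fδ)/sin δ ≈ 1.573.
p = a·p₁ + b·p₂ ≈ (0.935, 0.314, 0.166); φ = arcsin(p_z) ≈ 9.58°, λ = atan2(p_y, p_x) ≈ 18.54°.

≈ (10°N, 19°E)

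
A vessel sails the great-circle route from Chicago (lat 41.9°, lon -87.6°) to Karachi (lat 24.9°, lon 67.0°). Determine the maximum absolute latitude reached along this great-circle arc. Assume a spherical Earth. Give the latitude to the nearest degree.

≈ 72°

The great circle lies in the plane with unit normal n̂ = (p₁ × p₂)/|p₁ × p₂|.
Here n̂_z ≈ +0.307; the vertex latitude is φ_max = arccos|n̂_z| ≈ 72.1°.
Check via Clairaut: cos φ_max = |cos φ₁| · sin C = cos(41.9°)·sin(24.3°) ≈ 0.307, again giving ≈ 72.1°.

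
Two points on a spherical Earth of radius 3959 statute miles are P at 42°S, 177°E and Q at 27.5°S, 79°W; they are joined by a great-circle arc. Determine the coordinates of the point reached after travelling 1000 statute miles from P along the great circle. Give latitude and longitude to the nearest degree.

≈ 48°S, 164°W

From cos δ = sin φ₁ sin φ₂ + cos φ₁ cos φ₂ cos Δλ, the central angle is δ ≈ 1.421 rad (81.4°). The total great-circle distance is δ·R ≈ 1.421 × 3959 ≈ 5625 mi, so the target fraction is f = 1000/5625 ≈ 0.178.
Interpolate at f ≈ 0.178 with slerp weights a = sin((1−f)δ)/sin δ ≈ 0.930, b = sin(fδ)/sin δ ≈ 0.253.
p = a·p₁ + b·p₂ ≈ (-0.648, -0.184, -0.739); φ = arcsin(p_z) ≈ -47.67°, λ = atan2(p_y, p_x) ≈ -164.15°.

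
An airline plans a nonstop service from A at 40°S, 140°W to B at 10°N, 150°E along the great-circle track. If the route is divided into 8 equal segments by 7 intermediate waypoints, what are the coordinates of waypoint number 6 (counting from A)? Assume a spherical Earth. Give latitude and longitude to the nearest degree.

Convert each endpoint to a unit vector on the sphere (x = cos φ cos λ, y = cos φ sin λ, z = sin φ).
The central angle between the endpoints is δ = arccos(p₁·p₂) ≈ 1.424 rad (81.6°).
Interpolate at f = 6/8 with slerp weights a = sin((1−f)δ)/sin δ ≈ 0.352, b = sin(fδ)/sin δ ≈ 0.886.
p = a·p₁ + b·p₂ ≈ (-0.962, 0.263, -0.073); φ = arcsin(p_z) ≈ -4.17°, λ = atan2(p_y, p_x) ≈ 164.73°.

≈ 4°S, 165°E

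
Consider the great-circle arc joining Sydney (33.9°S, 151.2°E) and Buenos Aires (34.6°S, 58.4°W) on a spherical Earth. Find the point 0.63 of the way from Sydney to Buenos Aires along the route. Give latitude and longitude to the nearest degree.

Convert each endpoint to a unit vector on the sphere (x = cos φ cos λ, y = cos φ sin λ, z = sin φ).
The central angle between the endpoints is δ = arccos(p₁·p₂) ≈ 1.852 rad (106.1°).
Interpolate at f = 0.63 with slerp weights a = sin((1−f)δ)/sin δ ≈ 0.659, b = sin(fδ)/sin δ ≈ 0.957.
p = a·p₁ + b·p₂ ≈ (-0.066, -0.408, -0.911); φ = arcsin(p_z) ≈ -65.61°, λ = atan2(p_y, p_x) ≈ -99.24°.

≈ (66°S, 99°W)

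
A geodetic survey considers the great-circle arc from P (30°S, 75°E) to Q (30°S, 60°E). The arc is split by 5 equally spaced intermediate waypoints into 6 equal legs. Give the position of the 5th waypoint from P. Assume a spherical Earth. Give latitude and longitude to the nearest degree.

Convert each endpoint to a unit vector on the sphere (x = cos φ cos λ, y = cos φ sin λ, z = sin φ).
The central angle between the endpoints is δ = arccos(p₁·p₂) ≈ 0.227 rad (13.0°).
Interpolate at f = 5/6 with slerp weights a = sin((1−f)δ)/sin δ ≈ 0.168, b = sin(fδ)/sin δ ≈ 0.836.
p = a·p₁ + b·p₂ ≈ (0.399, 0.767, -0.502); φ = arcsin(p_z) ≈ -30.12°, λ = atan2(p_y, p_x) ≈ 62.50°.

≈ (30°S, 62°E)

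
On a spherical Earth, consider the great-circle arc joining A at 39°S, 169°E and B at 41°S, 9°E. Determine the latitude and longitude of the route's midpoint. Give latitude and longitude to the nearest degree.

Write both endpoints as unit vectors p₁, p₂ with components (cos φ cos λ, cos φ sin λ, sin φ).
The central angle between the endpoints is δ = arccos(p₁·p₂) ≈ 1.710 rad (97.9°).
Interpolate at f = 1/2 with slerp weights a = sin((1−f)δ)/sin δ ≈ 0.762, b = sin(fδ)/sin δ ≈ 0.762.
p = a·p₁ + b·p₂ ≈ (-0.013, 0.203, -0.979); φ = arcsin(p_z) ≈ -78.27°, λ = atan2(p_y, p_x) ≈ 93.75°.

≈ 78°S, 94°E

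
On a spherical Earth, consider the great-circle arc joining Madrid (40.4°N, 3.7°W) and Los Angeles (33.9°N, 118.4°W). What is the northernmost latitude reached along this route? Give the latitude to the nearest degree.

≈ 55°N

The great circle lies in the plane with unit normal n̂ = (p₁ × p₂)/|p₁ × p₂|.
Here n̂_z ≈ -0.577; the vertex latitude is φ_max = arccos|n̂_z| ≈ 54.8°.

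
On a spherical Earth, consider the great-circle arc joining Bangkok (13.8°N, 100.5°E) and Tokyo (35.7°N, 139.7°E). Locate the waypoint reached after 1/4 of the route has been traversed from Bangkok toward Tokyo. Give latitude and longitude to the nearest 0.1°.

≈ 20.2°N, 109.0°E

Write both endpoints as unit vectors p₁, p₂ with components (cos φ cos λ, cos φ sin λ, sin φ).
The central angle between the endpoints is δ = arccos(p₁·p₂) ≈ 0.722 rad (41.4°).
Interpolate at f = 1/4 with slerp weights a = sin((1−f)δ)/sin δ ≈ 0.780, b = sin(fδ)/sin δ ≈ 0.272.
p = a·p₁ + b·p₂ ≈ (-0.306, 0.887, 0.345); φ = arcsin(p_z) ≈ 20.15°, λ = atan2(p_y, p_x) ≈ 109.04°.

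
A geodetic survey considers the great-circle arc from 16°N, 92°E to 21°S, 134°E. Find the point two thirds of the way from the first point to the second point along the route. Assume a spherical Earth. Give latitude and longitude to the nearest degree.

Convert each endpoint to a unit vector on the sphere (x = cos φ cos λ, y = cos φ sin λ, z = sin φ).
The central angle between the endpoints is δ = arccos(p₁·p₂) ≈ 0.967 rad (55.4°).
Interpolate at f = 2/3 with slerp weights a = sin((1−f)δ)/sin δ ≈ 0.385, b = sin(fδ)/sin δ ≈ 0.730.
p = a·p₁ + b·p₂ ≈ (-0.486, 0.860, -0.156); φ = arcsin(p_z) ≈ -8.95°, λ = atan2(p_y, p_x) ≈ 119.49°.

≈ 9°S, 119°E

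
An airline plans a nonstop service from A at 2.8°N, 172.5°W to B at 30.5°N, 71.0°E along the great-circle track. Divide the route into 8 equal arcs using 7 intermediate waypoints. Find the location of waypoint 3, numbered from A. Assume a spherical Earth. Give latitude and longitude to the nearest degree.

The haversine formula gives a central angle δ ≈ 1.938 rad (111.1°) between the endpoints.
Interpolate at f = 3/8 with slerp weights a = sin((1−f)δ)/sin δ ≈ 1.003, b = sin(fδ)/sin δ ≈ 0.712.
p = a·p₁ + b·p₂ ≈ (-0.794, 0.449, 0.410); φ = arcsin(p_z) ≈ 24.23°, λ = atan2(p_y, p_x) ≈ 150.48°.

≈ 24°N, 150°E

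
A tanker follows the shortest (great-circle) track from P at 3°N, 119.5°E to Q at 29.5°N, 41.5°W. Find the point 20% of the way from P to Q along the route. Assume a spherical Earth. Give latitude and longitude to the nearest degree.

The haversine formula gives a central angle δ ≈ 2.492 rad (142.8°) between the endpoints.
Interpolate at f = 0.20 with slerp weights a = sin((1−f)δ)/sin δ ≈ 1.507, b = sin(fδ)/sin δ ≈ 0.790.
p = a·p₁ + b·p₂ ≈ (-0.226, 0.854, 0.468); φ = arcsin(p_z) ≈ 27.89°, λ = atan2(p_y, p_x) ≈ 104.84°.

≈ 28°N, 105°E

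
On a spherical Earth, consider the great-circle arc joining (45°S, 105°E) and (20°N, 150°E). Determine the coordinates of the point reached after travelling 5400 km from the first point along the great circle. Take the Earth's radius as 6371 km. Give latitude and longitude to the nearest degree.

Convert each endpoint to a unit vector on the sphere (x = cos φ cos λ, y = cos φ sin λ, z = sin φ).
The central angle between the endpoints is δ = arccos(p₁·p₂) ≈ 1.341 rad (76.8°). The total great-circle distance is δ·R ≈ 1.341 × 6371 ≈ 8542 km, so the target fraction is f = 5400/8542 ≈ 0.632.
Interpolate at f ≈ 0.632 with slerp weights a = sin((1−f)δ)/sin δ ≈ 0.486, b = sin(fδ)/sin δ ≈ 0.770.
p = a·p₁ + b·p₂ ≈ (-0.716, 0.694, -0.080); φ = arcsin(p_z) ≈ -4.62°, λ = atan2(p_y, p_x) ≈ 135.88°.

≈ (5°S, 136°E)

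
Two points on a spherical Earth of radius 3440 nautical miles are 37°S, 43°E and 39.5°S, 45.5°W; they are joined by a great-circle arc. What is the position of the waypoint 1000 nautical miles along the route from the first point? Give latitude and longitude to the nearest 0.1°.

≈ 44.5°S, 23.3°E

Convert each endpoint to a unit vector on the sphere (x = cos φ cos λ, y = cos φ sin λ, z = sin φ).
The central angle between the endpoints is δ = arccos(p₁·p₂) ≈ 1.160 rad (66.5°). The total great-circle distance is δ·R ≈ 1.160 × 3440 ≈ 3992 nmi, so the target fraction is f = 1000/3992 ≈ 0.251.
Interpolate at f ≈ 0.251 with slerp weights a = sin((1−f)δ)/sin δ ≈ 0.833, b = sin(fδ)/sin δ ≈ 0.313.
p = a·p₁ + b·p₂ ≈ (0.656, 0.282, -0.700); φ = arcsin(p_z) ≈ -44.45°, λ = atan2(p_y, p_x) ≈ 23.26°.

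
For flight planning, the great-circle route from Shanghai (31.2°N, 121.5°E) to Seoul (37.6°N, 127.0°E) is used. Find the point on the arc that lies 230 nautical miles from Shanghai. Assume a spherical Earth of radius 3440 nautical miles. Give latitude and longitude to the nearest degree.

≈ 34°N, 124°E

Write both endpoints as unit vectors p₁, p₂ with components (cos φ cos λ, cos φ sin λ, sin φ).
The central angle between the endpoints is δ = arccos(p₁·p₂) ≈ 0.137 rad (7.8°). The total great-circle distance is δ·R ≈ 0.137 × 3440 ≈ 471 nmi, so the target fraction is f = 230/471 ≈ 0.488.
Interpolate at f ≈ 0.488 with slerp weights a = sin((1−f)δ)/sin δ ≈ 0.513, b = sin(fδ)/sin δ ≈ 0.490.
p = a·p₁ + b·p₂ ≈ (-0.463, 0.684, 0.564); φ = arcsin(p_z) ≈ 34.36°, λ = atan2(p_y, p_x) ≈ 124.08°.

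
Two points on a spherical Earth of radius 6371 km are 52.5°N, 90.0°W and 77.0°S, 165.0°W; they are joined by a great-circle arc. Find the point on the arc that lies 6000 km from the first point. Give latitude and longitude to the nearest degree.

≈ 0°N, 105°W

The haversine formula gives a central angle δ ≈ 2.400 rad (137.5°) between the endpoints. The total great-circle distance is δ·R ≈ 2.400 × 6371 ≈ 15292 km, so the target fraction is f = 6000/15292 ≈ 0.392.
Interpolate at f ≈ 0.392 with slerp weights a = sin((1−f)δ)/sin δ ≈ 1.472, b = sin(fδ)/sin δ ≈ 1.197.
p = a·p₁ + b·p₂ ≈ (-0.260, -0.966, 0.001); φ = arcsin(p_z) ≈ 0.04°, λ = atan2(p_y, p_x) ≈ -105.08°.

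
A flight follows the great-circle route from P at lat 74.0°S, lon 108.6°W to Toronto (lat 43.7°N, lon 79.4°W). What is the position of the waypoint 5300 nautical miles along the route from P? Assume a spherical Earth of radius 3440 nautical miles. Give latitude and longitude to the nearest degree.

≈ lat 13°N, lon 84°W

From cos δ = sin φ₁ sin φ₂ + cos φ₁ cos φ₂ cos Δλ, the central angle is δ ≈ 2.083 rad (119.4°). The total great-circle distance is δ·R ≈ 2.083 × 3440 ≈ 7166 nmi, so the target fraction is f = 5300/7166 ≈ 0.740.
Interpolate at f ≈ 0.740 with slerp weights a = sin((1−f)δ)/sin δ ≈ 0.592, b = sin(fδ)/sin δ ≈ 1.147.
p = a·p₁ + b·p₂ ≈ (0.100, -0.970, 0.223); φ = arcsin(p_z) ≈ 12.89°, λ = atan2(p_y, p_x) ≈ -84.09°.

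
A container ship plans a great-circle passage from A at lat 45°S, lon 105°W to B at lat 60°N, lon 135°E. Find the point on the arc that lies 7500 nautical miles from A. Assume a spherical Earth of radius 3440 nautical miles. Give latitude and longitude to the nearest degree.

Convert each endpoint to a unit vector on the sphere (x = cos φ cos λ, y = cos φ sin λ, z = sin φ).
The central angle between the endpoints is δ = arccos(p₁·p₂) ≈ 2.480 rad (142.1°). The total great-circle distance is δ·R ≈ 2.480 × 3440 ≈ 8532 nmi, so the target fraction is f = 7500/8532 ≈ 0.879.
Interpolate at f ≈ 0.879 with slerp weights a = sin((1−f)δ)/sin δ ≈ 0.481, b = sin(fδ)/sin δ ≈ 1.335.
p = a·p₁ + b·p₂ ≈ (-0.560, 0.143, 0.816); φ = arcsin(p_z) ≈ 54.68°, λ = atan2(p_y, p_x) ≈ 165.64°.

≈ lat 55°N, lon 166°E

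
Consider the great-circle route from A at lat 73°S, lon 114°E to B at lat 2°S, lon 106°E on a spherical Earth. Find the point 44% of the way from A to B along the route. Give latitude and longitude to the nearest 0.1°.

≈ lat 41.8°S, lon 108.1°E

Convert each endpoint to a unit vector on the sphere (x = cos φ cos λ, y = cos φ sin λ, z = sin φ).
The central angle between the endpoints is δ = arccos(p₁·p₂) ≈ 1.242 rad (71.2°).
Interpolate at f = 0.44 with slerp weights a = sin((1−f)δ)/sin δ ≈ 0.677, b = sin(fδ)/sin δ ≈ 0.549.
p = a·p₁ + b·p₂ ≈ (-0.232, 0.708, -0.667); φ = arcsin(p_z) ≈ -41.81°, λ = atan2(p_y, p_x) ≈ 108.12°.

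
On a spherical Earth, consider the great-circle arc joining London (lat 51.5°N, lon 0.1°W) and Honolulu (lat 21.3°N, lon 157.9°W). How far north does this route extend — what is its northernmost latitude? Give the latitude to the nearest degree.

The great circle lies in the plane with unit normal n̂ = (p₁ × p₂)/|p₁ × p₂|.
Here n̂_z ≈ -0.226; the vertex latitude is φ_max = arccos|n̂_z| ≈ 76.9°.
Check via Clairaut: cos φ_max = |cos φ₁| · sin C = cos(51.5°)·sin(21.3°) ≈ 0.226, again giving ≈ 76.9°.

≈ 77°N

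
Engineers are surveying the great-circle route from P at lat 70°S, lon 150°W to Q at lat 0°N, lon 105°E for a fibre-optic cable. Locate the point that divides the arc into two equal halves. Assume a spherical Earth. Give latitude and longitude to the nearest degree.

≈ lat 44°S, lon 125°E

The haversine formula gives a central angle δ ≈ 1.659 rad (95.1°) between the endpoints.
Interpolate at f = 1/2 with slerp weights a = sin((1−f)δ)/sin δ ≈ 0.741, b = sin(fδ)/sin δ ≈ 0.741.
p = a·p₁ + b·p₂ ≈ (-0.411, 0.589, -0.696); φ = arcsin(p_z) ≈ -44.11°, λ = atan2(p_y, p_x) ≈ 124.92°.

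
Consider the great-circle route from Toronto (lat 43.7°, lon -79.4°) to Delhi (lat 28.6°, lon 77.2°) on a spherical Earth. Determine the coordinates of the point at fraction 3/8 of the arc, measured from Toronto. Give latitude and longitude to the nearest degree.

Convert each endpoint to a unit vector on the sphere (x = cos φ cos λ, y = cos φ sin λ, z = sin φ).
The central angle between the endpoints is δ = arccos(p₁·p₂) ≈ 1.825 rad (104.6°).
Interpolate at f = 3/8 with slerp weights a = sin((1−f)δ)/sin δ ≈ 0.939, b = sin(fδ)/sin δ ≈ 0.653.
p = a·p₁ + b·p₂ ≈ (0.252, -0.108, 0.962); φ = arcsin(p_z) ≈ 74.09°, λ = atan2(p_y, p_x) ≈ -23.22°.

≈ lat 74°, lon -23°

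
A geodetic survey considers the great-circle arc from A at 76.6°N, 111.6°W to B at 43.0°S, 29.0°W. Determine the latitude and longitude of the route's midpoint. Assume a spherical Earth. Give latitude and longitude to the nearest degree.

≈ 20°N, 46°W

The haversine formula gives a central angle δ ≈ 2.267 rad (129.9°) between the endpoints.
Interpolate at f = 1/2 with slerp weights a = sin((1−f)δ)/sin δ ≈ 1.181, b = sin(fδ)/sin δ ≈ 1.181.
p = a·p₁ + b·p₂ ≈ (0.655, -0.673, 0.343); φ = arcsin(p_z) ≈ 20.09°, λ = atan2(p_y, p_x) ≈ -45.80°.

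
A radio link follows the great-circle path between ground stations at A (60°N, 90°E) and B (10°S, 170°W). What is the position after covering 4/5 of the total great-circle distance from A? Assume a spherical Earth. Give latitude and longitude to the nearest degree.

The haversine formula gives a central angle δ ≈ 1.809 rad (103.6°) between the endpoints.
Interpolate at f = 4/5 with slerp weights a = sin((1−f)δ)/sin δ ≈ 0.364, b = sin(fδ)/sin δ ≈ 1.021.
p = a·p₁ + b·p₂ ≈ (-0.990, 0.007, 0.138); φ = arcsin(p_z) ≈ 7.94°, λ = atan2(p_y, p_x) ≈ 179.57°.

≈ (8°N, 180°E)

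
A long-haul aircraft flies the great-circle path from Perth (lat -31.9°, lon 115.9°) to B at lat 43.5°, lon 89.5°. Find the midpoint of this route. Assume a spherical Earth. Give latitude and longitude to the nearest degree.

The haversine formula gives a central angle δ ≈ 1.382 rad (79.2°) between the endpoints.
Interpolate at f = 1/2 with slerp weights a = sin((1−f)δ)/sin δ ≈ 0.649, b = sin(fδ)/sin δ ≈ 0.649.
p = a·p₁ + b·p₂ ≈ (-0.236, 0.966, 0.104); φ = arcsin(p_z) ≈ 5.96°, λ = atan2(p_y, p_x) ≈ 103.75°.

≈ lat 6°, lon 104°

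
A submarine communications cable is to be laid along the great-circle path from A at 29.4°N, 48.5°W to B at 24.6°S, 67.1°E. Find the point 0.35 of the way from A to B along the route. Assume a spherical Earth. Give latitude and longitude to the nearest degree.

≈ 14°N, 5°W

Write both endpoints as unit vectors p₁, p₂ with components (cos φ cos λ, cos φ sin λ, sin φ).
The central angle between the endpoints is δ = arccos(p₁·p₂) ≈ 2.149 rad (123.1°).
Interpolate at f = 0.35 with slerp weights a = sin((1−f)δ)/sin δ ≈ 1.176, b = sin(fδ)/sin δ ≈ 0.816.
p = a·p₁ + b·p₂ ≈ (0.968, -0.084, 0.238); φ = arcsin(p_z) ≈ 13.75°, λ = atan2(p_y, p_x) ≈ -4.97°.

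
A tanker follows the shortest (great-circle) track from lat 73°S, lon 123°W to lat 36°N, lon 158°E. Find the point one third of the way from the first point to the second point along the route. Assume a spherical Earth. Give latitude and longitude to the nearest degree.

≈ lat 41°S, lon 176°W

Write both endpoints as unit vectors p₁, p₂ with components (cos φ cos λ, cos φ sin λ, sin φ).
The central angle between the endpoints is δ = arccos(p₁·p₂) ≈ 2.114 rad (121.1°).
Interpolate at f = 1/3 with slerp weights a = sin((1−f)δ)/sin δ ≈ 1.153, b = sin(fδ)/sin δ ≈ 0.757.
p = a·p₁ + b·p₂ ≈ (-0.751, -0.053, -0.658); φ = arcsin(p_z) ≈ -41.13°, λ = atan2(p_y, p_x) ≈ -175.94°.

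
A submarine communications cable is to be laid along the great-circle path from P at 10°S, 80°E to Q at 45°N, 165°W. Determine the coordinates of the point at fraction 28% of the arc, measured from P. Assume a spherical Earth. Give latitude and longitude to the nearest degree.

From cos δ = sin φ₁ sin φ₂ + cos φ₁ cos φ₂ cos Δλ, the central angle is δ ≈ 2.001 rad (114.7°).
Interpolate at f = 0.28 with slerp weights a = sin((1−f)δ)/sin δ ≈ 1.091, b = sin(fδ)/sin δ ≈ 0.585.
p = a·p₁ + b·p₂ ≈ (-0.213, 0.951, 0.224); φ = arcsin(p_z) ≈ 12.94°, λ = atan2(p_y, p_x) ≈ 102.61°.

≈ 13°N, 103°E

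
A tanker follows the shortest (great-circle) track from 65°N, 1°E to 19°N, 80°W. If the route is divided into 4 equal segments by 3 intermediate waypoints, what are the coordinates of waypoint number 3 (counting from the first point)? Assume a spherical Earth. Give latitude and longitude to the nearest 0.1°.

Convert each endpoint to a unit vector on the sphere (x = cos φ cos λ, y = cos φ sin λ, z = sin φ).
The central angle between the endpoints is δ = arccos(p₁·p₂) ≈ 1.205 rad (69.0°).
Interpolate at f = 3/4 with slerp weights a = sin((1−f)δ)/sin δ ≈ 0.318, b = sin(fδ)/sin δ ≈ 0.841.
p = a·p₁ + b·p₂ ≈ (0.272, -0.781, 0.562); φ = arcsin(p_z) ≈ 34.19°, λ = atan2(p_y, p_x) ≈ -70.77°.

≈ 34.2°N, 70.8°W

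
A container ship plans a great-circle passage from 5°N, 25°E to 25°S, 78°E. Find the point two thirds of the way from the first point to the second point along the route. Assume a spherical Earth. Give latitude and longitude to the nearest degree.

Write both endpoints as unit vectors p₁, p₂ with components (cos φ cos λ, cos φ sin λ, sin φ).
The central angle between the endpoints is δ = arccos(p₁·p₂) ≈ 1.040 rad (59.6°).
Interpolate at f = 2/3 with slerp weights a = sin((1−f)δ)/sin δ ≈ 0.394, b = sin(fδ)/sin δ ≈ 0.741.
p = a·p₁ + b·p₂ ≈ (0.495, 0.823, -0.279); φ = arcsin(p_z) ≈ -16.19°, λ = atan2(p_y, p_x) ≈ 58.95°.

≈ 16°S, 59°E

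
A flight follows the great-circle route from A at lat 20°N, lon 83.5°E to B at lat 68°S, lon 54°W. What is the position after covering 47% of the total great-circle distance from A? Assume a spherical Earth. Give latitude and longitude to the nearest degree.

Write both endpoints as unit vectors p₁, p₂ with components (cos φ cos λ, cos φ sin λ, sin φ).
The central angle between the endpoints is δ = arccos(p₁·p₂) ≈ 2.185 rad (125.2°).
Interpolate at f = 0.47 with slerp weights a = sin((1−f)δ)/sin δ ≈ 1.121, b = sin(fδ)/sin δ ≈ 1.048.
p = a·p₁ + b·p₂ ≈ (0.350, 0.729, -0.588); φ = arcsin(p_z) ≈ -36.00°, λ = atan2(p_y, p_x) ≈ 64.37°.

≈ lat 36°S, lon 64°E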